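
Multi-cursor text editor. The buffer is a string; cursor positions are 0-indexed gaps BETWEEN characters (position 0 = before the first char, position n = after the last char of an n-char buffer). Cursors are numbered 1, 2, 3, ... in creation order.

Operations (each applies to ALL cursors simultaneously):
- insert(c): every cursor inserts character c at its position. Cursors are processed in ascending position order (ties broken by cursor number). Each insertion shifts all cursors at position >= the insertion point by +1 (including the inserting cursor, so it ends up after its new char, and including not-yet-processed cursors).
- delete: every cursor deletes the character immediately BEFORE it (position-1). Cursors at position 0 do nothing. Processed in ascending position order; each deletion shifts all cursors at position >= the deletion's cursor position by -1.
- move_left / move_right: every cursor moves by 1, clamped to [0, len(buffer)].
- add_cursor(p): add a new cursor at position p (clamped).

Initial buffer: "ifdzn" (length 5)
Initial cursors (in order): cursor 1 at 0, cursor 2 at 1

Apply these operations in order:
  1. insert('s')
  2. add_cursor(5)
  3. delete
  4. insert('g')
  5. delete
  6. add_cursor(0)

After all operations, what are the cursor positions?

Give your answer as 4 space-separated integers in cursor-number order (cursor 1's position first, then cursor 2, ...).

Answer: 0 1 2 0

Derivation:
After op 1 (insert('s')): buffer="sisfdzn" (len 7), cursors c1@1 c2@3, authorship 1.2....
After op 2 (add_cursor(5)): buffer="sisfdzn" (len 7), cursors c1@1 c2@3 c3@5, authorship 1.2....
After op 3 (delete): buffer="ifzn" (len 4), cursors c1@0 c2@1 c3@2, authorship ....
After op 4 (insert('g')): buffer="gigfgzn" (len 7), cursors c1@1 c2@3 c3@5, authorship 1.2.3..
After op 5 (delete): buffer="ifzn" (len 4), cursors c1@0 c2@1 c3@2, authorship ....
After op 6 (add_cursor(0)): buffer="ifzn" (len 4), cursors c1@0 c4@0 c2@1 c3@2, authorship ....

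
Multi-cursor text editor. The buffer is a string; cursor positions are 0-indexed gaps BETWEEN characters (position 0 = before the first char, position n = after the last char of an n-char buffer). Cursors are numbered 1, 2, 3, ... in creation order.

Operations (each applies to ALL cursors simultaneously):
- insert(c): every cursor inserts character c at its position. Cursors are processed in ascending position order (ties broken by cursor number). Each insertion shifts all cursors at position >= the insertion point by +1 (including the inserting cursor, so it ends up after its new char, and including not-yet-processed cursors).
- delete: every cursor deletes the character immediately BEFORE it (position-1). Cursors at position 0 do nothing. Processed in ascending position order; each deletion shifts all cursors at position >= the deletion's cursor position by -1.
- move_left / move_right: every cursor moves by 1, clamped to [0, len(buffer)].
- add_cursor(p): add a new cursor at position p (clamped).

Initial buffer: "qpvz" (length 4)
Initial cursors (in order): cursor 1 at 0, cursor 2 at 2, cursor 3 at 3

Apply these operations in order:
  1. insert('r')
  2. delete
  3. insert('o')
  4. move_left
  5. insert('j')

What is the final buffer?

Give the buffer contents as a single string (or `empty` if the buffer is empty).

Answer: joqpjovjoz

Derivation:
After op 1 (insert('r')): buffer="rqprvrz" (len 7), cursors c1@1 c2@4 c3@6, authorship 1..2.3.
After op 2 (delete): buffer="qpvz" (len 4), cursors c1@0 c2@2 c3@3, authorship ....
After op 3 (insert('o')): buffer="oqpovoz" (len 7), cursors c1@1 c2@4 c3@6, authorship 1..2.3.
After op 4 (move_left): buffer="oqpovoz" (len 7), cursors c1@0 c2@3 c3@5, authorship 1..2.3.
After op 5 (insert('j')): buffer="joqpjovjoz" (len 10), cursors c1@1 c2@5 c3@8, authorship 11..22.33.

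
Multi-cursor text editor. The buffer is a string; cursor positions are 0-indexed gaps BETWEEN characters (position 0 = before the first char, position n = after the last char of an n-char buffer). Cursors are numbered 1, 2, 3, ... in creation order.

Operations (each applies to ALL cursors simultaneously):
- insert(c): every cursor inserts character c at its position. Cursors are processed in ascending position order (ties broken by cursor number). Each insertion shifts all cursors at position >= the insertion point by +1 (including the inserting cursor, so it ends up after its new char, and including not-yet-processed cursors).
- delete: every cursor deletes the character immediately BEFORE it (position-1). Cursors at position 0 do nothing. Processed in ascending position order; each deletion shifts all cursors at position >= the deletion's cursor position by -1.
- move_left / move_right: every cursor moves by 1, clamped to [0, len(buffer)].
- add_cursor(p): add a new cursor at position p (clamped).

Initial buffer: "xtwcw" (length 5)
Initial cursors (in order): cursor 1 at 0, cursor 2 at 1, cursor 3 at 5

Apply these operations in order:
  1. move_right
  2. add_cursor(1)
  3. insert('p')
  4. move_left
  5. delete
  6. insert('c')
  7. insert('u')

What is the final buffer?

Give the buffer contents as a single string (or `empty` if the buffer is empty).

Answer: ccuupcupwccup

Derivation:
After op 1 (move_right): buffer="xtwcw" (len 5), cursors c1@1 c2@2 c3@5, authorship .....
After op 2 (add_cursor(1)): buffer="xtwcw" (len 5), cursors c1@1 c4@1 c2@2 c3@5, authorship .....
After op 3 (insert('p')): buffer="xpptpwcwp" (len 9), cursors c1@3 c4@3 c2@5 c3@9, authorship .14.2...3
After op 4 (move_left): buffer="xpptpwcwp" (len 9), cursors c1@2 c4@2 c2@4 c3@8, authorship .14.2...3
After op 5 (delete): buffer="ppwcp" (len 5), cursors c1@0 c4@0 c2@1 c3@4, authorship 42..3
After op 6 (insert('c')): buffer="ccpcpwccp" (len 9), cursors c1@2 c4@2 c2@4 c3@8, authorship 14422..33
After op 7 (insert('u')): buffer="ccuupcupwccup" (len 13), cursors c1@4 c4@4 c2@7 c3@12, authorship 14144222..333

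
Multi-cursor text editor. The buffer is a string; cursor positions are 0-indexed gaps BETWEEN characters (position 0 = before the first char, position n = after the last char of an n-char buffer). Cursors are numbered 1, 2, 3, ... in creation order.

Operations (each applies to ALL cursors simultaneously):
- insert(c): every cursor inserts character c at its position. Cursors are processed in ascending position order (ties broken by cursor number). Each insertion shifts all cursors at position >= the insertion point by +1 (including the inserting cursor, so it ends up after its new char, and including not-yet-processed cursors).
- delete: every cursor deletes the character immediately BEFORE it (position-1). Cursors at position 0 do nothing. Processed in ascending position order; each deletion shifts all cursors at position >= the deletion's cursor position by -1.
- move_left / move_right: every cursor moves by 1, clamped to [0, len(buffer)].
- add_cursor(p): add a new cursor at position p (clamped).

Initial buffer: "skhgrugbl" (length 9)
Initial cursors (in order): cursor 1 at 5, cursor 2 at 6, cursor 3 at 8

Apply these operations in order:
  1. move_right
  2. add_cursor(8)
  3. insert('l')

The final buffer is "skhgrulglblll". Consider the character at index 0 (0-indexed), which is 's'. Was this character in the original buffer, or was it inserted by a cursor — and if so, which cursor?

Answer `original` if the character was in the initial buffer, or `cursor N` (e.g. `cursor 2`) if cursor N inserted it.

After op 1 (move_right): buffer="skhgrugbl" (len 9), cursors c1@6 c2@7 c3@9, authorship .........
After op 2 (add_cursor(8)): buffer="skhgrugbl" (len 9), cursors c1@6 c2@7 c4@8 c3@9, authorship .........
After op 3 (insert('l')): buffer="skhgrulglblll" (len 13), cursors c1@7 c2@9 c4@11 c3@13, authorship ......1.2.4.3
Authorship (.=original, N=cursor N): . . . . . . 1 . 2 . 4 . 3
Index 0: author = original

Answer: original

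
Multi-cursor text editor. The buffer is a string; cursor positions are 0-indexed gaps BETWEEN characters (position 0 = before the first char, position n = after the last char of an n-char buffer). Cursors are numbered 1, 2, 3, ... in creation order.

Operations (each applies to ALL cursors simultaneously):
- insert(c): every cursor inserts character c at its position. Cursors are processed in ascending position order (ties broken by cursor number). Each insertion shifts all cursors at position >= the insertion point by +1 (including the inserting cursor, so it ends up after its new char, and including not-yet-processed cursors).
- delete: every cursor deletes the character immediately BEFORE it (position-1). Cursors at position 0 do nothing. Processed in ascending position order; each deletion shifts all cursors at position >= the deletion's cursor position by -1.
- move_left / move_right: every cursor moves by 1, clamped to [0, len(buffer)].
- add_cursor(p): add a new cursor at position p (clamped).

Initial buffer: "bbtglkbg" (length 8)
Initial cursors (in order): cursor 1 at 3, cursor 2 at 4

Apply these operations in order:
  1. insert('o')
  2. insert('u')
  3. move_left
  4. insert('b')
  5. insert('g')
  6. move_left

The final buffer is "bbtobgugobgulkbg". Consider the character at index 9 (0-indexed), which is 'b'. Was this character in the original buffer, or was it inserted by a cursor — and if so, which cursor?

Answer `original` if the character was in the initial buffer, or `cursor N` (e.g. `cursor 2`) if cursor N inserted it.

Answer: cursor 2

Derivation:
After op 1 (insert('o')): buffer="bbtogolkbg" (len 10), cursors c1@4 c2@6, authorship ...1.2....
After op 2 (insert('u')): buffer="bbtougoulkbg" (len 12), cursors c1@5 c2@8, authorship ...11.22....
After op 3 (move_left): buffer="bbtougoulkbg" (len 12), cursors c1@4 c2@7, authorship ...11.22....
After op 4 (insert('b')): buffer="bbtobugobulkbg" (len 14), cursors c1@5 c2@9, authorship ...111.222....
After op 5 (insert('g')): buffer="bbtobgugobgulkbg" (len 16), cursors c1@6 c2@11, authorship ...1111.2222....
After op 6 (move_left): buffer="bbtobgugobgulkbg" (len 16), cursors c1@5 c2@10, authorship ...1111.2222....
Authorship (.=original, N=cursor N): . . . 1 1 1 1 . 2 2 2 2 . . . .
Index 9: author = 2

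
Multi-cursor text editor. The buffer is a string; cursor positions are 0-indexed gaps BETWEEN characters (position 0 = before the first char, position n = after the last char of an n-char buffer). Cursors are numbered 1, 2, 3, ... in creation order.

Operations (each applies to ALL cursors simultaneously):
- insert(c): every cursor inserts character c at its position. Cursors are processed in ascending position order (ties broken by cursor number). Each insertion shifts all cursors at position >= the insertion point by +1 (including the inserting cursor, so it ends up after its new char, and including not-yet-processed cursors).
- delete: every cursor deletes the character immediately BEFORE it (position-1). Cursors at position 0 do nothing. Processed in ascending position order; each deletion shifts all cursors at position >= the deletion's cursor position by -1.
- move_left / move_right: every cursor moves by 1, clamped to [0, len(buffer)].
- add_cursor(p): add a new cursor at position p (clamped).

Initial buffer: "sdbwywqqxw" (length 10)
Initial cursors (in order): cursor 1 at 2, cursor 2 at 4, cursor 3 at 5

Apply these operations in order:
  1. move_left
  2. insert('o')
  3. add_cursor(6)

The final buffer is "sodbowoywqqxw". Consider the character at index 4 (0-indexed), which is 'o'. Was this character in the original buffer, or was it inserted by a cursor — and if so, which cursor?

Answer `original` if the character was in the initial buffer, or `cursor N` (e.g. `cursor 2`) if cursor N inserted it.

Answer: cursor 2

Derivation:
After op 1 (move_left): buffer="sdbwywqqxw" (len 10), cursors c1@1 c2@3 c3@4, authorship ..........
After op 2 (insert('o')): buffer="sodbowoywqqxw" (len 13), cursors c1@2 c2@5 c3@7, authorship .1..2.3......
After op 3 (add_cursor(6)): buffer="sodbowoywqqxw" (len 13), cursors c1@2 c2@5 c4@6 c3@7, authorship .1..2.3......
Authorship (.=original, N=cursor N): . 1 . . 2 . 3 . . . . . .
Index 4: author = 2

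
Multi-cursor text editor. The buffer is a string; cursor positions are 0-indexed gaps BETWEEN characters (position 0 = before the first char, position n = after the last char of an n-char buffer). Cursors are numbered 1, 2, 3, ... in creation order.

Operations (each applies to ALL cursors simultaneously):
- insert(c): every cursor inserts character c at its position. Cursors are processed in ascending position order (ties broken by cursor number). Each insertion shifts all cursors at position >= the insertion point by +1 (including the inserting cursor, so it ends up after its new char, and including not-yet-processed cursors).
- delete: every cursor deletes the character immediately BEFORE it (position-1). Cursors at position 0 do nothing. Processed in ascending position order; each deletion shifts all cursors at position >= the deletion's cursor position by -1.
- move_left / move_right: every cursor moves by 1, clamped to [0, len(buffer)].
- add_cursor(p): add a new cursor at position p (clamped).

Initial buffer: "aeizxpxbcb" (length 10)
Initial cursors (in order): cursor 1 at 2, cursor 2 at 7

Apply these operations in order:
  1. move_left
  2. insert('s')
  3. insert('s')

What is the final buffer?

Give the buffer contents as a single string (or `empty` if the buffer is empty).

Answer: asseizxpssxbcb

Derivation:
After op 1 (move_left): buffer="aeizxpxbcb" (len 10), cursors c1@1 c2@6, authorship ..........
After op 2 (insert('s')): buffer="aseizxpsxbcb" (len 12), cursors c1@2 c2@8, authorship .1.....2....
After op 3 (insert('s')): buffer="asseizxpssxbcb" (len 14), cursors c1@3 c2@10, authorship .11.....22....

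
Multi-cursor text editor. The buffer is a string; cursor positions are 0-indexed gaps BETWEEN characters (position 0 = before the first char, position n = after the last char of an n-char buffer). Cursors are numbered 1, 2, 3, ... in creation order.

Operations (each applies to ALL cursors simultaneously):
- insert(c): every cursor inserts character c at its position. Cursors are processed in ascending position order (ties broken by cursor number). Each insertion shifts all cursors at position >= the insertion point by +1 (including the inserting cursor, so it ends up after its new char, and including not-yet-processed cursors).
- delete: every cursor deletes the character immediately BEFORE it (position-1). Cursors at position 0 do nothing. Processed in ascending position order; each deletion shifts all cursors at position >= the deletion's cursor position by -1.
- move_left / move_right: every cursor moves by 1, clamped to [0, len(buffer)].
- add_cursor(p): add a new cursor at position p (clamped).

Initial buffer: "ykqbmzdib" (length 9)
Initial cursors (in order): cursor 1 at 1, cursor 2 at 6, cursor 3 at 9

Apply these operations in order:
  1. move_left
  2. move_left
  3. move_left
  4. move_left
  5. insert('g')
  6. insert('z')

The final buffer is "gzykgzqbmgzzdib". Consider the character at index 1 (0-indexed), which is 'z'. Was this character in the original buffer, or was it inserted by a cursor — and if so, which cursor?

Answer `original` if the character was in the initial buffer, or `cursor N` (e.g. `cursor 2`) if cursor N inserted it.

Answer: cursor 1

Derivation:
After op 1 (move_left): buffer="ykqbmzdib" (len 9), cursors c1@0 c2@5 c3@8, authorship .........
After op 2 (move_left): buffer="ykqbmzdib" (len 9), cursors c1@0 c2@4 c3@7, authorship .........
After op 3 (move_left): buffer="ykqbmzdib" (len 9), cursors c1@0 c2@3 c3@6, authorship .........
After op 4 (move_left): buffer="ykqbmzdib" (len 9), cursors c1@0 c2@2 c3@5, authorship .........
After op 5 (insert('g')): buffer="gykgqbmgzdib" (len 12), cursors c1@1 c2@4 c3@8, authorship 1..2...3....
After op 6 (insert('z')): buffer="gzykgzqbmgzzdib" (len 15), cursors c1@2 c2@6 c3@11, authorship 11..22...33....
Authorship (.=original, N=cursor N): 1 1 . . 2 2 . . . 3 3 . . . .
Index 1: author = 1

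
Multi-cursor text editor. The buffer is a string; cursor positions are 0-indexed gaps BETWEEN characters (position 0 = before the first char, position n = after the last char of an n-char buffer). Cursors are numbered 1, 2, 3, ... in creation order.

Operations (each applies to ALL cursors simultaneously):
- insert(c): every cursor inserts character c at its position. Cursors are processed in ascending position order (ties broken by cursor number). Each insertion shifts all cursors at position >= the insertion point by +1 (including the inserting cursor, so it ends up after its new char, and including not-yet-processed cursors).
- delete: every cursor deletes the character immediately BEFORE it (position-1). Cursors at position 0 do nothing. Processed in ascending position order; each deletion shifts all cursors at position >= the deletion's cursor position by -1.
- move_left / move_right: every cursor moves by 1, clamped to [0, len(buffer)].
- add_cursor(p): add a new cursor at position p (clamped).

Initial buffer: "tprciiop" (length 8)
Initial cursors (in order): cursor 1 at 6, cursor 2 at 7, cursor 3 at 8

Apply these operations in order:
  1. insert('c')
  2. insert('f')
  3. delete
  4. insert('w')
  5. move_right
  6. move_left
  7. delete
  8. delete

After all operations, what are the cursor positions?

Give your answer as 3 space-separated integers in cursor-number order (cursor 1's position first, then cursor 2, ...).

Answer: 6 7 7

Derivation:
After op 1 (insert('c')): buffer="tprciicocpc" (len 11), cursors c1@7 c2@9 c3@11, authorship ......1.2.3
After op 2 (insert('f')): buffer="tprciicfocfpcf" (len 14), cursors c1@8 c2@11 c3@14, authorship ......11.22.33
After op 3 (delete): buffer="tprciicocpc" (len 11), cursors c1@7 c2@9 c3@11, authorship ......1.2.3
After op 4 (insert('w')): buffer="tprciicwocwpcw" (len 14), cursors c1@8 c2@11 c3@14, authorship ......11.22.33
After op 5 (move_right): buffer="tprciicwocwpcw" (len 14), cursors c1@9 c2@12 c3@14, authorship ......11.22.33
After op 6 (move_left): buffer="tprciicwocwpcw" (len 14), cursors c1@8 c2@11 c3@13, authorship ......11.22.33
After op 7 (delete): buffer="tprciicocpw" (len 11), cursors c1@7 c2@9 c3@10, authorship ......1.2.3
After op 8 (delete): buffer="tprciiow" (len 8), cursors c1@6 c2@7 c3@7, authorship .......3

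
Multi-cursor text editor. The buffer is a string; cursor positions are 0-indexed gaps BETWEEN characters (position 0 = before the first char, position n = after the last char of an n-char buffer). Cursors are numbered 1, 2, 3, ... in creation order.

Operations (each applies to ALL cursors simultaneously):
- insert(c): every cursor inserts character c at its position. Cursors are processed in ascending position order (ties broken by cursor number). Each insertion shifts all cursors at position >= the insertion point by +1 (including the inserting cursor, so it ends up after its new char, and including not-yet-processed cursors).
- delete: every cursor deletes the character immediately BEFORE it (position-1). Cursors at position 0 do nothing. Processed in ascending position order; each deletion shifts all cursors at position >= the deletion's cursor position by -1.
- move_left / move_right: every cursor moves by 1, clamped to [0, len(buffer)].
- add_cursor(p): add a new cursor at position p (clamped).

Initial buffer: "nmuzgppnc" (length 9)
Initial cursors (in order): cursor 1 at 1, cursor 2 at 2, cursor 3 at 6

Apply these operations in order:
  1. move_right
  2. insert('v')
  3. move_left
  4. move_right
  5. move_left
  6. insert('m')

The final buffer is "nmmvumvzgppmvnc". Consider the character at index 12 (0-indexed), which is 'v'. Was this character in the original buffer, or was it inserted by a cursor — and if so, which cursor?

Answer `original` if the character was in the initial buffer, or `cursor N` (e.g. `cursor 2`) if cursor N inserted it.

After op 1 (move_right): buffer="nmuzgppnc" (len 9), cursors c1@2 c2@3 c3@7, authorship .........
After op 2 (insert('v')): buffer="nmvuvzgppvnc" (len 12), cursors c1@3 c2@5 c3@10, authorship ..1.2....3..
After op 3 (move_left): buffer="nmvuvzgppvnc" (len 12), cursors c1@2 c2@4 c3@9, authorship ..1.2....3..
After op 4 (move_right): buffer="nmvuvzgppvnc" (len 12), cursors c1@3 c2@5 c3@10, authorship ..1.2....3..
After op 5 (move_left): buffer="nmvuvzgppvnc" (len 12), cursors c1@2 c2@4 c3@9, authorship ..1.2....3..
After op 6 (insert('m')): buffer="nmmvumvzgppmvnc" (len 15), cursors c1@3 c2@6 c3@12, authorship ..11.22....33..
Authorship (.=original, N=cursor N): . . 1 1 . 2 2 . . . . 3 3 . .
Index 12: author = 3

Answer: cursor 3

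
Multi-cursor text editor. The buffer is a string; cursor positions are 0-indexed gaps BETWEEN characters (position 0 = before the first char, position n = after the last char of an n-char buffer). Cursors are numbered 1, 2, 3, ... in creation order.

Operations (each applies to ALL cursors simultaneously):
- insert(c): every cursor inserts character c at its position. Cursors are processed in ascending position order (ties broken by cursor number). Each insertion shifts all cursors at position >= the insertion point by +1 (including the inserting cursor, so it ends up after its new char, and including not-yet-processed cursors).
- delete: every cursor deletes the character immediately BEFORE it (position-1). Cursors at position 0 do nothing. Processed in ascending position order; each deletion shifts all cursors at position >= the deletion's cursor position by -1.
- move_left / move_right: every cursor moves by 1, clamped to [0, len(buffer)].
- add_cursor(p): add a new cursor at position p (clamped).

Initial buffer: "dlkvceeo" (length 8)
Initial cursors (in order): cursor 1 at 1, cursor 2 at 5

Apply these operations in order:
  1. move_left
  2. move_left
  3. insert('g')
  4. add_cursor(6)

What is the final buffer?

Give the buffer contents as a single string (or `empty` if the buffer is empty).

After op 1 (move_left): buffer="dlkvceeo" (len 8), cursors c1@0 c2@4, authorship ........
After op 2 (move_left): buffer="dlkvceeo" (len 8), cursors c1@0 c2@3, authorship ........
After op 3 (insert('g')): buffer="gdlkgvceeo" (len 10), cursors c1@1 c2@5, authorship 1...2.....
After op 4 (add_cursor(6)): buffer="gdlkgvceeo" (len 10), cursors c1@1 c2@5 c3@6, authorship 1...2.....

Answer: gdlkgvceeo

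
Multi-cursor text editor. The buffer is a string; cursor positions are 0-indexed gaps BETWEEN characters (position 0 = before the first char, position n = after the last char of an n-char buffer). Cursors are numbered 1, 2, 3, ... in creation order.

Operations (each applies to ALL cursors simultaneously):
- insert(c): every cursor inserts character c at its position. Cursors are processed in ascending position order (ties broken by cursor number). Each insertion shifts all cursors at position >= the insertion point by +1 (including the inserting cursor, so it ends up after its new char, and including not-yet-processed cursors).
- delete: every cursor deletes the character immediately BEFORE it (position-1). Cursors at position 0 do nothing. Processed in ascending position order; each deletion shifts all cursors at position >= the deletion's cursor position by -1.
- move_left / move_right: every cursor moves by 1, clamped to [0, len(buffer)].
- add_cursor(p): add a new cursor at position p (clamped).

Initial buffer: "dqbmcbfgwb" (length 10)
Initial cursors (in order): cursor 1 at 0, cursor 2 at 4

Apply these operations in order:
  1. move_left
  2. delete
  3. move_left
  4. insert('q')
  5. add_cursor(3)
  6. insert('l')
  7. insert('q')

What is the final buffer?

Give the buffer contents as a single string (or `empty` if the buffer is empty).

After op 1 (move_left): buffer="dqbmcbfgwb" (len 10), cursors c1@0 c2@3, authorship ..........
After op 2 (delete): buffer="dqmcbfgwb" (len 9), cursors c1@0 c2@2, authorship .........
After op 3 (move_left): buffer="dqmcbfgwb" (len 9), cursors c1@0 c2@1, authorship .........
After op 4 (insert('q')): buffer="qdqqmcbfgwb" (len 11), cursors c1@1 c2@3, authorship 1.2........
After op 5 (add_cursor(3)): buffer="qdqqmcbfgwb" (len 11), cursors c1@1 c2@3 c3@3, authorship 1.2........
After op 6 (insert('l')): buffer="qldqllqmcbfgwb" (len 14), cursors c1@2 c2@6 c3@6, authorship 11.223........
After op 7 (insert('q')): buffer="qlqdqllqqqmcbfgwb" (len 17), cursors c1@3 c2@9 c3@9, authorship 111.22323........

Answer: qlqdqllqqqmcbfgwb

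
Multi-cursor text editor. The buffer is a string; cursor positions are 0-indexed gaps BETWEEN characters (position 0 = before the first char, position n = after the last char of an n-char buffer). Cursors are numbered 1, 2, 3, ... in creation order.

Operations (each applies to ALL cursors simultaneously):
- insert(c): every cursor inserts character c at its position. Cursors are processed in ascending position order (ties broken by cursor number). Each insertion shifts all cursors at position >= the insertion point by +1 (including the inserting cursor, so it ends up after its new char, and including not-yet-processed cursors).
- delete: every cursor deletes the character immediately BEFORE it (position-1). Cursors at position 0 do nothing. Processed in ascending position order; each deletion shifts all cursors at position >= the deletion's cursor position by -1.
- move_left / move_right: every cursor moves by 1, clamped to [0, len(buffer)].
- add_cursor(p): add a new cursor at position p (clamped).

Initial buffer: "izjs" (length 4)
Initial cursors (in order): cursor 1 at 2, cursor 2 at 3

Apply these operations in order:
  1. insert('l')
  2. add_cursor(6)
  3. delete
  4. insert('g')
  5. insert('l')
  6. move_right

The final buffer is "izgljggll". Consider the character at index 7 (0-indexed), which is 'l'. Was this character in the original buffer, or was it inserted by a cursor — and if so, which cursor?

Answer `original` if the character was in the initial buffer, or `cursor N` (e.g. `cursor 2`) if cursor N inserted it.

Answer: cursor 2

Derivation:
After op 1 (insert('l')): buffer="izljls" (len 6), cursors c1@3 c2@5, authorship ..1.2.
After op 2 (add_cursor(6)): buffer="izljls" (len 6), cursors c1@3 c2@5 c3@6, authorship ..1.2.
After op 3 (delete): buffer="izj" (len 3), cursors c1@2 c2@3 c3@3, authorship ...
After op 4 (insert('g')): buffer="izgjgg" (len 6), cursors c1@3 c2@6 c3@6, authorship ..1.23
After op 5 (insert('l')): buffer="izgljggll" (len 9), cursors c1@4 c2@9 c3@9, authorship ..11.2323
After op 6 (move_right): buffer="izgljggll" (len 9), cursors c1@5 c2@9 c3@9, authorship ..11.2323
Authorship (.=original, N=cursor N): . . 1 1 . 2 3 2 3
Index 7: author = 2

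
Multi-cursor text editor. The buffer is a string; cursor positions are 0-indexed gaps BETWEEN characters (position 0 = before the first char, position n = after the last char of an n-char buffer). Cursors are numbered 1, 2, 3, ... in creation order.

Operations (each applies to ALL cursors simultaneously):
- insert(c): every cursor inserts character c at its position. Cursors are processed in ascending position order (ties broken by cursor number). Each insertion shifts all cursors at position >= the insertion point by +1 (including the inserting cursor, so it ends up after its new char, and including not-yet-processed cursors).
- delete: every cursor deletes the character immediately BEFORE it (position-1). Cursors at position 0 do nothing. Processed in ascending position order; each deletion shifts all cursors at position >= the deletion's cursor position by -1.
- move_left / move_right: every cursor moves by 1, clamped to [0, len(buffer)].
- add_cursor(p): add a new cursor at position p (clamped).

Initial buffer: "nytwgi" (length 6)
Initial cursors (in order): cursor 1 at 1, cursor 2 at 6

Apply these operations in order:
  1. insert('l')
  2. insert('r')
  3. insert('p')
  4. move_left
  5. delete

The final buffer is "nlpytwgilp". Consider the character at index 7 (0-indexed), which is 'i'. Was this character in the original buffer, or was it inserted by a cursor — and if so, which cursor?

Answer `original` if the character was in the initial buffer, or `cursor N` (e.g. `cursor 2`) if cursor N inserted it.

After op 1 (insert('l')): buffer="nlytwgil" (len 8), cursors c1@2 c2@8, authorship .1.....2
After op 2 (insert('r')): buffer="nlrytwgilr" (len 10), cursors c1@3 c2@10, authorship .11.....22
After op 3 (insert('p')): buffer="nlrpytwgilrp" (len 12), cursors c1@4 c2@12, authorship .111.....222
After op 4 (move_left): buffer="nlrpytwgilrp" (len 12), cursors c1@3 c2@11, authorship .111.....222
After op 5 (delete): buffer="nlpytwgilp" (len 10), cursors c1@2 c2@9, authorship .11.....22
Authorship (.=original, N=cursor N): . 1 1 . . . . . 2 2
Index 7: author = original

Answer: original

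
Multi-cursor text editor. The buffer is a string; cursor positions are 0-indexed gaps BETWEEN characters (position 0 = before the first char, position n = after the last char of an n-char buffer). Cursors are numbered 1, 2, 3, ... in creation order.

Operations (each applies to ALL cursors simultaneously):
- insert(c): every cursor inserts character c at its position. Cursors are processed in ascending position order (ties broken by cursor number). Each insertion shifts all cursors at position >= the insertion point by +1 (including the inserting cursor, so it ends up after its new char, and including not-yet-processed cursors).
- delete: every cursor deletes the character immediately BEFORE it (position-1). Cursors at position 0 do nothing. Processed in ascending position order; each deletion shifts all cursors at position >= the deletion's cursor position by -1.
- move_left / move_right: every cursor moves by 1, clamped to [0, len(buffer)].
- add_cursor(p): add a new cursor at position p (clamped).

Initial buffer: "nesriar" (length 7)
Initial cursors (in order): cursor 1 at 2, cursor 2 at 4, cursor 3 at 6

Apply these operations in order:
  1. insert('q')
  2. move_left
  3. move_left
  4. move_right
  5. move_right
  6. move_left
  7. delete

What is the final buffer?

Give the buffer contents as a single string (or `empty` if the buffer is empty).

Answer: nqsqiqr

Derivation:
After op 1 (insert('q')): buffer="neqsrqiaqr" (len 10), cursors c1@3 c2@6 c3@9, authorship ..1..2..3.
After op 2 (move_left): buffer="neqsrqiaqr" (len 10), cursors c1@2 c2@5 c3@8, authorship ..1..2..3.
After op 3 (move_left): buffer="neqsrqiaqr" (len 10), cursors c1@1 c2@4 c3@7, authorship ..1..2..3.
After op 4 (move_right): buffer="neqsrqiaqr" (len 10), cursors c1@2 c2@5 c3@8, authorship ..1..2..3.
After op 5 (move_right): buffer="neqsrqiaqr" (len 10), cursors c1@3 c2@6 c3@9, authorship ..1..2..3.
After op 6 (move_left): buffer="neqsrqiaqr" (len 10), cursors c1@2 c2@5 c3@8, authorship ..1..2..3.
After op 7 (delete): buffer="nqsqiqr" (len 7), cursors c1@1 c2@3 c3@5, authorship .1.2.3.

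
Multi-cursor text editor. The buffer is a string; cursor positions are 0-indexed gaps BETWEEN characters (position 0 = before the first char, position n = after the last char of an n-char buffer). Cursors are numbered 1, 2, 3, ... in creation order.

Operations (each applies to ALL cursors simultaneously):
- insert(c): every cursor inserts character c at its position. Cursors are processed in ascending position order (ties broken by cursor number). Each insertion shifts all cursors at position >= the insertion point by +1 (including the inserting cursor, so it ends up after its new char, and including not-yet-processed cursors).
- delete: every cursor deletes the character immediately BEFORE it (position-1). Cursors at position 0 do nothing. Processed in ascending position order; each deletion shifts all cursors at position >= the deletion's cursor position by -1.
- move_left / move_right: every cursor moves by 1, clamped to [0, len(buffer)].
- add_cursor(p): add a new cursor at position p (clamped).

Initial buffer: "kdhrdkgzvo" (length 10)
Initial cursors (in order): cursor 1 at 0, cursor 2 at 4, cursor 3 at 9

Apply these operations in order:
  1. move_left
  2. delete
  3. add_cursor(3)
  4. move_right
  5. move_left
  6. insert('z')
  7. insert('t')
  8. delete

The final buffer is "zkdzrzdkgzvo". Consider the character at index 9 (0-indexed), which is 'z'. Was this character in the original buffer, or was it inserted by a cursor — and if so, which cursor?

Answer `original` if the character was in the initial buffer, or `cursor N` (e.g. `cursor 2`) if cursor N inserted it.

After op 1 (move_left): buffer="kdhrdkgzvo" (len 10), cursors c1@0 c2@3 c3@8, authorship ..........
After op 2 (delete): buffer="kdrdkgvo" (len 8), cursors c1@0 c2@2 c3@6, authorship ........
After op 3 (add_cursor(3)): buffer="kdrdkgvo" (len 8), cursors c1@0 c2@2 c4@3 c3@6, authorship ........
After op 4 (move_right): buffer="kdrdkgvo" (len 8), cursors c1@1 c2@3 c4@4 c3@7, authorship ........
After op 5 (move_left): buffer="kdrdkgvo" (len 8), cursors c1@0 c2@2 c4@3 c3@6, authorship ........
After op 6 (insert('z')): buffer="zkdzrzdkgzvo" (len 12), cursors c1@1 c2@4 c4@6 c3@10, authorship 1..2.4...3..
After op 7 (insert('t')): buffer="ztkdztrztdkgztvo" (len 16), cursors c1@2 c2@6 c4@9 c3@14, authorship 11..22.44...33..
After op 8 (delete): buffer="zkdzrzdkgzvo" (len 12), cursors c1@1 c2@4 c4@6 c3@10, authorship 1..2.4...3..
Authorship (.=original, N=cursor N): 1 . . 2 . 4 . . . 3 . .
Index 9: author = 3

Answer: cursor 3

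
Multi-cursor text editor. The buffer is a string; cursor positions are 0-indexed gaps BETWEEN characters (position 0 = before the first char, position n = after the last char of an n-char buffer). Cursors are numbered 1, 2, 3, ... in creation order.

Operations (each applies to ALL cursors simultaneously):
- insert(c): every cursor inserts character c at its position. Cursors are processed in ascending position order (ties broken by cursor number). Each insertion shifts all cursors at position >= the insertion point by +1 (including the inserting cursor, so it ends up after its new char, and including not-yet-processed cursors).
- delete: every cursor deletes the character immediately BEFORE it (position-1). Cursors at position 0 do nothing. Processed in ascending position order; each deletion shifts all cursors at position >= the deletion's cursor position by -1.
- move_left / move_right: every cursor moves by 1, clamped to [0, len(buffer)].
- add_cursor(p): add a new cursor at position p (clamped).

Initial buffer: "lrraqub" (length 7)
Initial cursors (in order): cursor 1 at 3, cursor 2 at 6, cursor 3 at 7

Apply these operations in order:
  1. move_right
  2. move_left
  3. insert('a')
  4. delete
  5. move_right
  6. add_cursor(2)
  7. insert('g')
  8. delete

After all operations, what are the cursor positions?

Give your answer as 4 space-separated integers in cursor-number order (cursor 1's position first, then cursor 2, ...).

Answer: 4 7 7 2

Derivation:
After op 1 (move_right): buffer="lrraqub" (len 7), cursors c1@4 c2@7 c3@7, authorship .......
After op 2 (move_left): buffer="lrraqub" (len 7), cursors c1@3 c2@6 c3@6, authorship .......
After op 3 (insert('a')): buffer="lrraaquaab" (len 10), cursors c1@4 c2@9 c3@9, authorship ...1...23.
After op 4 (delete): buffer="lrraqub" (len 7), cursors c1@3 c2@6 c3@6, authorship .......
After op 5 (move_right): buffer="lrraqub" (len 7), cursors c1@4 c2@7 c3@7, authorship .......
After op 6 (add_cursor(2)): buffer="lrraqub" (len 7), cursors c4@2 c1@4 c2@7 c3@7, authorship .......
After op 7 (insert('g')): buffer="lrgragqubgg" (len 11), cursors c4@3 c1@6 c2@11 c3@11, authorship ..4..1...23
After op 8 (delete): buffer="lrraqub" (len 7), cursors c4@2 c1@4 c2@7 c3@7, authorship .......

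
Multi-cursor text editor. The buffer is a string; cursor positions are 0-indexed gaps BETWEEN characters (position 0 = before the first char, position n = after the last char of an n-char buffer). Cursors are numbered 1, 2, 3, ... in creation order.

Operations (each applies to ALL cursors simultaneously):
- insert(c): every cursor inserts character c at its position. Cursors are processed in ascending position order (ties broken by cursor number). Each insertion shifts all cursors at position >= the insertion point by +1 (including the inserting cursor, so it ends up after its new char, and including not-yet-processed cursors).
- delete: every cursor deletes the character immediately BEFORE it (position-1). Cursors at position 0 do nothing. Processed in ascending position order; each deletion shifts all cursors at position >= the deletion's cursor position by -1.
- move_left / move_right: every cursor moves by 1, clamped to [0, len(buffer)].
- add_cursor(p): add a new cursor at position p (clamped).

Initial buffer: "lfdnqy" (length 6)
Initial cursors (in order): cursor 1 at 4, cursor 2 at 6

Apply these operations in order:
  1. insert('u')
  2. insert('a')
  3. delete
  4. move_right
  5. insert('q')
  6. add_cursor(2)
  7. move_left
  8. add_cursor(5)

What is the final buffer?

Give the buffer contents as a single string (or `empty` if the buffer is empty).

After op 1 (insert('u')): buffer="lfdnuqyu" (len 8), cursors c1@5 c2@8, authorship ....1..2
After op 2 (insert('a')): buffer="lfdnuaqyua" (len 10), cursors c1@6 c2@10, authorship ....11..22
After op 3 (delete): buffer="lfdnuqyu" (len 8), cursors c1@5 c2@8, authorship ....1..2
After op 4 (move_right): buffer="lfdnuqyu" (len 8), cursors c1@6 c2@8, authorship ....1..2
After op 5 (insert('q')): buffer="lfdnuqqyuq" (len 10), cursors c1@7 c2@10, authorship ....1.1.22
After op 6 (add_cursor(2)): buffer="lfdnuqqyuq" (len 10), cursors c3@2 c1@7 c2@10, authorship ....1.1.22
After op 7 (move_left): buffer="lfdnuqqyuq" (len 10), cursors c3@1 c1@6 c2@9, authorship ....1.1.22
After op 8 (add_cursor(5)): buffer="lfdnuqqyuq" (len 10), cursors c3@1 c4@5 c1@6 c2@9, authorship ....1.1.22

Answer: lfdnuqqyuq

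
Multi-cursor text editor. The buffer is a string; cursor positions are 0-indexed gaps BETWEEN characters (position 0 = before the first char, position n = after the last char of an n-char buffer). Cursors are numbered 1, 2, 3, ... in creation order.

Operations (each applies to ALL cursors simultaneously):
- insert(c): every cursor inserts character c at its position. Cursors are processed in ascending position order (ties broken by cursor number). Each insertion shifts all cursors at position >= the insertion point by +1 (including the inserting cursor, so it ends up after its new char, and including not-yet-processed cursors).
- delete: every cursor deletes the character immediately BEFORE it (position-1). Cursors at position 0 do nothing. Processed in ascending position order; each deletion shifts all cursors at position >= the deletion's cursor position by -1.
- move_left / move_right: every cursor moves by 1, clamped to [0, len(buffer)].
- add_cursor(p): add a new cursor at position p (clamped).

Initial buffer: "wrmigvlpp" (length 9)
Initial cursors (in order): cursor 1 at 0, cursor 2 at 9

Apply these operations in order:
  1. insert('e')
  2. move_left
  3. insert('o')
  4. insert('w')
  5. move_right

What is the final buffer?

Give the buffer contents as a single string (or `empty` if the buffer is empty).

After op 1 (insert('e')): buffer="ewrmigvlppe" (len 11), cursors c1@1 c2@11, authorship 1.........2
After op 2 (move_left): buffer="ewrmigvlppe" (len 11), cursors c1@0 c2@10, authorship 1.........2
After op 3 (insert('o')): buffer="oewrmigvlppoe" (len 13), cursors c1@1 c2@12, authorship 11.........22
After op 4 (insert('w')): buffer="owewrmigvlppowe" (len 15), cursors c1@2 c2@14, authorship 111.........222
After op 5 (move_right): buffer="owewrmigvlppowe" (len 15), cursors c1@3 c2@15, authorship 111.........222

Answer: owewrmigvlppowe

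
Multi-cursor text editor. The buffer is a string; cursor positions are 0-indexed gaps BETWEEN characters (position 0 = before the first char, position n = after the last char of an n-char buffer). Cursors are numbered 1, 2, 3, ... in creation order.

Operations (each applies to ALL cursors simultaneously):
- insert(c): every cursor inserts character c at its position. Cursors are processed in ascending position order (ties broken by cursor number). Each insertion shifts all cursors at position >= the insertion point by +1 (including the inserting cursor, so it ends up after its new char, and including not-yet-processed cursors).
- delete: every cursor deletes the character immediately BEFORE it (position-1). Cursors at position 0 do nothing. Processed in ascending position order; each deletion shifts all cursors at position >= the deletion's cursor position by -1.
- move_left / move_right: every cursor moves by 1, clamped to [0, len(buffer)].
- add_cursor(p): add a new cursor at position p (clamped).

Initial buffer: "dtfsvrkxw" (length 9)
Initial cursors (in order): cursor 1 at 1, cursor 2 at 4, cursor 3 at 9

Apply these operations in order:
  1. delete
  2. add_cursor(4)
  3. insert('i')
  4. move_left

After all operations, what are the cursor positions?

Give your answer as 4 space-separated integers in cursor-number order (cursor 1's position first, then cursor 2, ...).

Answer: 0 3 9 6

Derivation:
After op 1 (delete): buffer="tfvrkx" (len 6), cursors c1@0 c2@2 c3@6, authorship ......
After op 2 (add_cursor(4)): buffer="tfvrkx" (len 6), cursors c1@0 c2@2 c4@4 c3@6, authorship ......
After op 3 (insert('i')): buffer="itfivrikxi" (len 10), cursors c1@1 c2@4 c4@7 c3@10, authorship 1..2..4..3
After op 4 (move_left): buffer="itfivrikxi" (len 10), cursors c1@0 c2@3 c4@6 c3@9, authorship 1..2..4..3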